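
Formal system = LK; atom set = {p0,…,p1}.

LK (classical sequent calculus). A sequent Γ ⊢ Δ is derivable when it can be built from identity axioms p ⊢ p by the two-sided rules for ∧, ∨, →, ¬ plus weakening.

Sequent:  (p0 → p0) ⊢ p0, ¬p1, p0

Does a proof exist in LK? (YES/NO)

Search for a countermodel by truth-table:
  v=00: Γ:[(p0 → p0)=T] Δ:[p0=F, ¬p1=T, p0=F] refutes=False
  v=01: Γ:[(p0 → p0)=T] Δ:[p0=F, ¬p1=F, p0=F] refutes=True  ← countermodel

Result: NO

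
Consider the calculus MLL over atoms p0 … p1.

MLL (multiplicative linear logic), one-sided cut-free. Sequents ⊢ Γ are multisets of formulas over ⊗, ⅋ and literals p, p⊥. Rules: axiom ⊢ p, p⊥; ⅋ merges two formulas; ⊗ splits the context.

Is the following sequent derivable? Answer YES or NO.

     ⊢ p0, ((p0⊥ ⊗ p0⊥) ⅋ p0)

Derivation trace:
[⅋]  ⊢ p0, ((p0⊥ ⊗ p0⊥) ⅋ p0)
  [⊗]  ⊢ p0, p0, (p0⊥ ⊗ p0⊥)
    [Ax]  ⊢ p0, p0⊥
    [Ax]  ⊢ p0, p0⊥

Result: YES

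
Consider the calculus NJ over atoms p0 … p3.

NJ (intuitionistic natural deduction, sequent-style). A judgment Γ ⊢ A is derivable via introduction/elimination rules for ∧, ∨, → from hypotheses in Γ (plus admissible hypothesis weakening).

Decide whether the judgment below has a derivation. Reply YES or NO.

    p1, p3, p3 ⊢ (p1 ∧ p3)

Derivation (root first):
[Wk] p1, p3, p3 ⊢ (p1 ∧ p3)
  [∧I] p1, p3 ⊢ (p1 ∧ p3)
    [Ax] p1 ⊢ p1
    [→E] p3 ⊢ p3
      [→I]  ⊢ (p3 → p3)
        [Ax] p3 ⊢ p3
      [Ax] p3 ⊢ p3

Result: YES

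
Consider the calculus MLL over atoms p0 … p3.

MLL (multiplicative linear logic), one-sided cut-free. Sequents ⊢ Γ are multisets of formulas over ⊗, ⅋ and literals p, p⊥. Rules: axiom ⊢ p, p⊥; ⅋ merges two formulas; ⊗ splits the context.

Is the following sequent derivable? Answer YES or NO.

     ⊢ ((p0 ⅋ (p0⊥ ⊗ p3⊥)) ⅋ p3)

Derivation trace:
[⅋]  ⊢ ((p0 ⅋ (p0⊥ ⊗ p3⊥)) ⅋ p3)
  [⅋]  ⊢ p3, (p0 ⅋ (p0⊥ ⊗ p3⊥))
    [⊗]  ⊢ p0, p3, (p0⊥ ⊗ p3⊥)
      [Ax]  ⊢ p0, p0⊥
      [Ax]  ⊢ p3, p3⊥

Result: YES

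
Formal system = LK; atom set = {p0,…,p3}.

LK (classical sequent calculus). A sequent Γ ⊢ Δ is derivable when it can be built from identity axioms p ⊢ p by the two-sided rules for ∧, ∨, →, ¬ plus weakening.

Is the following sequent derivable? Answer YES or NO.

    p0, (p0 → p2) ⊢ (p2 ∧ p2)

Proof tree:
[→L] p0, (p0 → p2) ⊢ (p2 ∧ p2)
  [Ax] p0 ⊢ p0
  [∧R] p2 ⊢ (p2 ∧ p2)
    [Ax] p2 ⊢ p2
    [Ax] p2 ⊢ p2

Result: YES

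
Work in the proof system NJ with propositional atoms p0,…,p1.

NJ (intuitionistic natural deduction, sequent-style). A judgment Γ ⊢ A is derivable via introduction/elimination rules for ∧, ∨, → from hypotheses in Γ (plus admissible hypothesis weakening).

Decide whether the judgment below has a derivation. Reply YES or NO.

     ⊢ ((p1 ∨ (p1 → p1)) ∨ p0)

Proof tree:
[∨I₁]  ⊢ ((p1 ∨ (p1 → p1)) ∨ p0)
  [∨I₂]  ⊢ (p1 ∨ (p1 → p1))
    [→I]  ⊢ (p1 → p1)
      [Ax] p1 ⊢ p1

Result: YES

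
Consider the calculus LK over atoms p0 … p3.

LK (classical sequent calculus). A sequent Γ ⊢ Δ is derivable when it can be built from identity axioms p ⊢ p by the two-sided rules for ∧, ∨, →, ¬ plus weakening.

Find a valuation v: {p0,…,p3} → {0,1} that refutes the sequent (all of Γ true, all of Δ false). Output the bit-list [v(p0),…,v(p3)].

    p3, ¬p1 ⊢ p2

Search for a countermodel by truth-table:
  v=0000: Γ:[p3=F, ¬p1=T] Δ:[p2=F] refutes=False
  v=0001: Γ:[p3=T, ¬p1=T] Δ:[p2=F] refutes=True  ← countermodel

Result: [0, 0, 0, 1]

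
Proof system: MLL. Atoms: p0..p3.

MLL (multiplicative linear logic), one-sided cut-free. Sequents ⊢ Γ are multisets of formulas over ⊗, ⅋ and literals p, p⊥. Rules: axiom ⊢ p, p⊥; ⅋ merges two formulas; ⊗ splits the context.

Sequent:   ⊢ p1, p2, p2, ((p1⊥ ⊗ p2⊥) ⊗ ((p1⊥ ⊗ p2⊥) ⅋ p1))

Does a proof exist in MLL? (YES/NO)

Derivation (root first):
[⊗]  ⊢ p1, p2, p2, ((p1⊥ ⊗ p2⊥) ⊗ ((p1⊥ ⊗ p2⊥) ⅋ p1))
  [⊗]  ⊢ p1, p2, (p1⊥ ⊗ p2⊥)
    [Ax]  ⊢ p1, p1⊥
    [Ax]  ⊢ p2, p2⊥
  [⅋]  ⊢ p2, ((p1⊥ ⊗ p2⊥) ⅋ p1)
    [⊗]  ⊢ p1, p2, (p1⊥ ⊗ p2⊥)
      [Ax]  ⊢ p1, p1⊥
      [Ax]  ⊢ p2, p2⊥

Result: YES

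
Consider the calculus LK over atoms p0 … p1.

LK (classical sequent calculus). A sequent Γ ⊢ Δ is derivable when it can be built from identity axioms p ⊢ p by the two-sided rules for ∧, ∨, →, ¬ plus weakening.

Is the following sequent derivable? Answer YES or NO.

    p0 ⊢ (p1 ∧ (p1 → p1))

Enumerate valuations to refute Γ ⊢ Δ:
  v=00: Γ:[p0=F] Δ:[(p1 ∧ (p1 → p1))=F] refutes=False
  v=01: Γ:[p0=F] Δ:[(p1 ∧ (p1 → p1))=T] refutes=False
  v=10: Γ:[p0=T] Δ:[(p1 ∧ (p1 → p1))=F] refutes=True  ← countermodel

Result: NO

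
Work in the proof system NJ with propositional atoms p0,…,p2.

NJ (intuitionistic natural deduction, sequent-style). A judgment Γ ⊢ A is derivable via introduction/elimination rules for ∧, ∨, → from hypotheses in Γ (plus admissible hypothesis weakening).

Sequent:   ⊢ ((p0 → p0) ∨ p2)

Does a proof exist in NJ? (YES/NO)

Derivation (root first):
[∨I₁]  ⊢ ((p0 → p0) ∨ p2)
  [→I]  ⊢ (p0 → p0)
    [Ax] p0 ⊢ p0

Result: YES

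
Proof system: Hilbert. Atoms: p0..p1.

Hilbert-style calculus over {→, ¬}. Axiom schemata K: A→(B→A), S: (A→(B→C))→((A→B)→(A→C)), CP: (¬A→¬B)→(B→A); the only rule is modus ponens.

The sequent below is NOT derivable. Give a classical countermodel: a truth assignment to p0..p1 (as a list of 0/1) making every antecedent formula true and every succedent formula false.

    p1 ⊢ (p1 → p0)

Truth-table refutation:
  v=00: Γ:[p1=F] Δ:[(p1 → p0)=T] refutes=False
  v=01: Γ:[p1=T] Δ:[(p1 → p0)=F] refutes=True  ← countermodel

Result: [0, 1]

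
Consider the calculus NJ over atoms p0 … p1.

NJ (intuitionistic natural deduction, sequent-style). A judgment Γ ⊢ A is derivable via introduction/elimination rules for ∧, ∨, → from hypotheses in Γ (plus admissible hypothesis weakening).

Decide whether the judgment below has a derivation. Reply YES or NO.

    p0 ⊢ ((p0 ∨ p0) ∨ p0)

Proof tree:
[∨I₁] p0 ⊢ ((p0 ∨ p0) ∨ p0)
  [∨I₁] p0 ⊢ (p0 ∨ p0)
    [Ax] p0 ⊢ p0

Result: YES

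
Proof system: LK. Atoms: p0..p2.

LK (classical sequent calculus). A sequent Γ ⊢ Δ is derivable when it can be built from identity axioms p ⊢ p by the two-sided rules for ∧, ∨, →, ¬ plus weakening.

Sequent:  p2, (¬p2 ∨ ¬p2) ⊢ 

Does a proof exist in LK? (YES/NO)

Proof tree:
[∨L] p2, (¬p2 ∨ ¬p2) ⊢ 
  [¬L] p2, ¬p2 ⊢ 
    [Ax] p2 ⊢ p2
  [¬L] p2, ¬p2 ⊢ 
    [Ax] p2 ⊢ p2

Result: YES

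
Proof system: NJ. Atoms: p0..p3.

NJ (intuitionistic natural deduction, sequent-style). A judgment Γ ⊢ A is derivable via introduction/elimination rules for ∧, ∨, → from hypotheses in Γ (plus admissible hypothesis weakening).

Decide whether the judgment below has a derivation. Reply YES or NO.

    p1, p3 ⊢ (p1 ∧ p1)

Proof tree:
[∧I] p1, p3 ⊢ (p1 ∧ p1)
  [Wk] p1, p3 ⊢ p1
    [Ax] p1 ⊢ p1
  [Ax] p1 ⊢ p1

Result: YES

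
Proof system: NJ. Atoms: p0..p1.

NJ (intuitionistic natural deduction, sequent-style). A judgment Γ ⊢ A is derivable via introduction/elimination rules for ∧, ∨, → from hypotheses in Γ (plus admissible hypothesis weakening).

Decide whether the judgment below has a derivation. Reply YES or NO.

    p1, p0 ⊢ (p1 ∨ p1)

Derivation trace:
[Wk] p1, p0 ⊢ (p1 ∨ p1)
  [∨I₂] p1 ⊢ (p1 ∨ p1)
    [Ax] p1 ⊢ p1

Result: YES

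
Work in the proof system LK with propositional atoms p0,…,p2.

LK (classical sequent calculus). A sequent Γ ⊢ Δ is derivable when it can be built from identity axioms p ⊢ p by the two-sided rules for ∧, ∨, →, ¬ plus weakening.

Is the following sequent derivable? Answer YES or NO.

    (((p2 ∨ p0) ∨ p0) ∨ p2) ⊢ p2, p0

Derivation (root first):
[∨L] (((p2 ∨ p0) ∨ p0) ∨ p2) ⊢ p2, p0
  [∨L] ((p2 ∨ p0) ∨ p0) ⊢ p2, p0
    [∨L] (p2 ∨ p0) ⊢ p2, p0
      [Ax] p2 ⊢ p2
      [Ax] p0 ⊢ p0
    [Ax] p0 ⊢ p0
  [Ax] p2 ⊢ p2

Result: YES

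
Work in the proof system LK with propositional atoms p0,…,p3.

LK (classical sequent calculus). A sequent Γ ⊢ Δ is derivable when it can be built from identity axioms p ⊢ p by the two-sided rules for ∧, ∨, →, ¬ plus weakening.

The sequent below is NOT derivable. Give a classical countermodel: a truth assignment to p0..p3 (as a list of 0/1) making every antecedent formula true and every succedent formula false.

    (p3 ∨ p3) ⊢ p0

Truth-table refutation:
  v=0000: Γ:[(p3 ∨ p3)=F] Δ:[p0=F] refutes=False
  v=0001: Γ:[(p3 ∨ p3)=T] Δ:[p0=F] refutes=True  ← countermodel

Result: [0, 0, 0, 1]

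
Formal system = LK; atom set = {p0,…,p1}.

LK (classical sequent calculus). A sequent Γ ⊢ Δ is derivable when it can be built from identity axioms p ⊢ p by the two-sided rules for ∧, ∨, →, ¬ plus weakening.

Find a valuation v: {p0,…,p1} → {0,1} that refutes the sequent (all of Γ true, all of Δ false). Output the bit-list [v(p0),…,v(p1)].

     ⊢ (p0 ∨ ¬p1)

Truth-table refutation:
  v=00: Γ:[] Δ:[(p0 ∨ ¬p1)=T] refutes=False
  v=01: Γ:[] Δ:[(p0 ∨ ¬p1)=F] refutes=True  ← countermodel

Result: [0, 1]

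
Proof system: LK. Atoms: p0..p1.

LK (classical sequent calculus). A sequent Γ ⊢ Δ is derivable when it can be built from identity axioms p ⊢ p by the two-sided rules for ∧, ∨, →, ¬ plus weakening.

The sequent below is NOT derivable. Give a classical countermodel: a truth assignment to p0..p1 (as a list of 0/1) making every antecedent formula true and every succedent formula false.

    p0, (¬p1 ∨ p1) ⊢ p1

Truth-table refutation:
  v=00: Γ:[p0=F, (¬p1 ∨ p1)=T] Δ:[p1=F] refutes=False
  v=01: Γ:[p0=F, (¬p1 ∨ p1)=T] Δ:[p1=T] refutes=False
  v=10: Γ:[p0=T, (¬p1 ∨ p1)=T] Δ:[p1=F] refutes=True  ← countermodel

Result: [1, 0]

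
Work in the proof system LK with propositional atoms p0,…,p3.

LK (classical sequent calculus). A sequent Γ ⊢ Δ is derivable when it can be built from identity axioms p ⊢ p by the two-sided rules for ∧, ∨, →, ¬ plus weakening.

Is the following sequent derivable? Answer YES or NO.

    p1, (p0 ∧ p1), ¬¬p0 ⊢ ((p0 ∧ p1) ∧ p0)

Derivation trace:
[∧R] p1, (p0 ∧ p1), ¬¬p0 ⊢ ((p0 ∧ p1) ∧ p0)
  [WL] (p0 ∧ p1), p1 ⊢ (p0 ∧ p1)
    [∧L] (p0 ∧ p1) ⊢ (p0 ∧ p1)
      [∧R] p1, p0 ⊢ (p0 ∧ p1)
        [Ax] p0 ⊢ p0
        [Ax] p1 ⊢ p1
  [¬L] ¬¬p0 ⊢ p0
    [¬R]  ⊢ p0, ¬p0
      [Ax] p0 ⊢ p0

Result: YES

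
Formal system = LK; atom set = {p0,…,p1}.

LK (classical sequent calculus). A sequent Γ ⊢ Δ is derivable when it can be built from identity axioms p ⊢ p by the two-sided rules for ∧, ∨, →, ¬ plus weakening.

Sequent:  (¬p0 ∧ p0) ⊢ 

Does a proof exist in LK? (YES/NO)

Derivation trace:
[∧L] (¬p0 ∧ p0) ⊢ 
  [¬L] p0, ¬p0 ⊢ 
    [Ax] p0 ⊢ p0

Result: YES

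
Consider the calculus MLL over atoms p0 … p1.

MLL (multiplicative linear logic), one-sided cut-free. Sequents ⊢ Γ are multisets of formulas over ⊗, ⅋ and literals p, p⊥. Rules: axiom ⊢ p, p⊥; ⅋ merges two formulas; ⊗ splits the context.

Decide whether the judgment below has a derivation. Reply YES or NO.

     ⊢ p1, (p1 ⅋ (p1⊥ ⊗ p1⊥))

Proof tree:
[⅋]  ⊢ p1, (p1 ⅋ (p1⊥ ⊗ p1⊥))
  [⊗]  ⊢ p1, p1, (p1⊥ ⊗ p1⊥)
    [Ax]  ⊢ p1, p1⊥
    [Ax]  ⊢ p1, p1⊥

Result: YES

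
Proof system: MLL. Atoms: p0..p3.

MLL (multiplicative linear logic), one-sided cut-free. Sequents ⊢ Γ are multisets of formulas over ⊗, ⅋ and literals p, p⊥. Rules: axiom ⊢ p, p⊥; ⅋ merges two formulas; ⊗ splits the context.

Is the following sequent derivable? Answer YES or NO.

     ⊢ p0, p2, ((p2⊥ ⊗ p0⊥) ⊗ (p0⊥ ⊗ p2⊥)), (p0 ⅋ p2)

Derivation (root first):
[⅋]  ⊢ p0, p2, ((p2⊥ ⊗ p0⊥) ⊗ (p0⊥ ⊗ p2⊥)), (p0 ⅋ p2)
  [⊗]  ⊢ p2, p0, p0, p2, ((p2⊥ ⊗ p0⊥) ⊗ (p0⊥ ⊗ p2⊥))
    [⊗]  ⊢ p2, p0, (p2⊥ ⊗ p0⊥)
      [Ax]  ⊢ p2, p2⊥
      [Ax]  ⊢ p0, p0⊥
    [⊗]  ⊢ p0, p2, (p0⊥ ⊗ p2⊥)
      [Ax]  ⊢ p0, p0⊥
      [Ax]  ⊢ p2, p2⊥

Result: YES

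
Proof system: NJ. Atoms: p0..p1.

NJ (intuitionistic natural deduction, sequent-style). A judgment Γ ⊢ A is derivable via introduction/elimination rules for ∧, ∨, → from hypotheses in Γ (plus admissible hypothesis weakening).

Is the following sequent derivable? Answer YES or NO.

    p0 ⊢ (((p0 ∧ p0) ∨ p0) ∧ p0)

Derivation (root first):
[∧I] p0 ⊢ (((p0 ∧ p0) ∨ p0) ∧ p0)
  [∨I₁] p0 ⊢ ((p0 ∧ p0) ∨ p0)
    [∧I] p0 ⊢ (p0 ∧ p0)
      [Ax] p0 ⊢ p0
      [Ax] p0 ⊢ p0
  [Ax] p0 ⊢ p0

Result: YES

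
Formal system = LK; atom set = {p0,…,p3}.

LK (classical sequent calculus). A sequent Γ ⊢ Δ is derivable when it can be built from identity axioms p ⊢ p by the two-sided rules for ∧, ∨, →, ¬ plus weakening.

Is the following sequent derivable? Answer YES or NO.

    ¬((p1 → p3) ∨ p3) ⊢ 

Enumerate valuations to refute Γ ⊢ Δ:
  v=0000: Γ:[¬((p1 → p3) ∨ p3)=F] Δ:[] refutes=False
  v=0001: Γ:[¬((p1 → p3) ∨ p3)=F] Δ:[] refutes=False
  v=0010: Γ:[¬((p1 → p3) ∨ p3)=F] Δ:[] refutes=False
  v=0011: Γ:[¬((p1 → p3) ∨ p3)=F] Δ:[] refutes=False
  v=0100: Γ:[¬((p1 → p3) ∨ p3)=T] Δ:[] refutes=True  ← countermodel

Result: NO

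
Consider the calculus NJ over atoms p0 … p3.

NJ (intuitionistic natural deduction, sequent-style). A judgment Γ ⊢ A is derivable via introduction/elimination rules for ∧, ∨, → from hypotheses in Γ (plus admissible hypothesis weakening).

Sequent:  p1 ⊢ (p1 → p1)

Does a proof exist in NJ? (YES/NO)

Proof tree:
[→I] p1 ⊢ (p1 → p1)
  [Wk] p1, p1 ⊢ p1
    [Ax] p1 ⊢ p1

Result: YES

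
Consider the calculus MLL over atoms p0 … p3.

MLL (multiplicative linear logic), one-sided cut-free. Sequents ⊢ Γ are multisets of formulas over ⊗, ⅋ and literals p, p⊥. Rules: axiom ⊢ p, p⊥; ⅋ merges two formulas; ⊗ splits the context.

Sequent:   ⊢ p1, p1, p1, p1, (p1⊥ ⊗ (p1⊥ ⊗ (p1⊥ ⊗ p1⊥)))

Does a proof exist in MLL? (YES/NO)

Derivation (root first):
[⊗]  ⊢ p1, p1, p1, p1, (p1⊥ ⊗ (p1⊥ ⊗ (p1⊥ ⊗ p1⊥)))
  [Ax]  ⊢ p1, p1⊥
  [⊗]  ⊢ p1, p1, p1, (p1⊥ ⊗ (p1⊥ ⊗ p1⊥))
    [Ax]  ⊢ p1, p1⊥
    [⊗]  ⊢ p1, p1, (p1⊥ ⊗ p1⊥)
      [Ax]  ⊢ p1, p1⊥
      [Ax]  ⊢ p1, p1⊥

Result: YES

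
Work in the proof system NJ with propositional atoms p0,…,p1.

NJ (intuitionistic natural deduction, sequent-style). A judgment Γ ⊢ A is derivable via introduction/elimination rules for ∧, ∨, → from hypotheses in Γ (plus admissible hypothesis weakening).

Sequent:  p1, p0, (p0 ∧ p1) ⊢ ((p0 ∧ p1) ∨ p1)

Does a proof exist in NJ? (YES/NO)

Proof tree:
[∨I₁] p1, p0, (p0 ∧ p1) ⊢ ((p0 ∧ p1) ∨ p1)
  [Wk] p1, p0, (p0 ∧ p1) ⊢ (p0 ∧ p1)
    [∧I] p1, p0 ⊢ (p0 ∧ p1)
      [Ax] p0 ⊢ p0
      [Ax] p1 ⊢ p1

Result: YES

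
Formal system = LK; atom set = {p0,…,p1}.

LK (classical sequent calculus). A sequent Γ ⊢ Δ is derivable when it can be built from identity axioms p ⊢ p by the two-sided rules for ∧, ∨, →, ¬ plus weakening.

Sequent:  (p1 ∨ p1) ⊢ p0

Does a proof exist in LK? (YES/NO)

Enumerate valuations to refute Γ ⊢ Δ:
  v=00: Γ:[(p1 ∨ p1)=F] Δ:[p0=F] refutes=False
  v=01: Γ:[(p1 ∨ p1)=T] Δ:[p0=F] refutes=True  ← countermodel

Result: NO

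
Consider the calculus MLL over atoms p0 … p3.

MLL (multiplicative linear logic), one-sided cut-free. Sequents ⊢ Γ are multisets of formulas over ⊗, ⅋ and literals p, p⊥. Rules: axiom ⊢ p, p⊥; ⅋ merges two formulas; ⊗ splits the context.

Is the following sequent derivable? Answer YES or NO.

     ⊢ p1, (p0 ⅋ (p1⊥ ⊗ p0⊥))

Derivation trace:
[⅋]  ⊢ p1, (p0 ⅋ (p1⊥ ⊗ p0⊥))
  [⊗]  ⊢ p1, p0, (p1⊥ ⊗ p0⊥)
    [Ax]  ⊢ p1, p1⊥
    [Ax]  ⊢ p0, p0⊥

Result: YES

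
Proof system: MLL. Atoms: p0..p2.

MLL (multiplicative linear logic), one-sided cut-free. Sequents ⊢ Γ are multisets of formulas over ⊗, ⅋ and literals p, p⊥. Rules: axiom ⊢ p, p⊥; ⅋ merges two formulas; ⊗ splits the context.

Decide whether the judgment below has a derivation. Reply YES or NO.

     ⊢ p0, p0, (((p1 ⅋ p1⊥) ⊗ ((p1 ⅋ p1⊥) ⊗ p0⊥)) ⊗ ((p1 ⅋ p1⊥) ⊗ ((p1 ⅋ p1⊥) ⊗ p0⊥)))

Derivation trace:
[⊗]  ⊢ p0, p0, (((p1 ⅋ p1⊥) ⊗ ((p1 ⅋ p1⊥) ⊗ p0⊥)) ⊗ ((p1 ⅋ p1⊥) ⊗ ((p1 ⅋ p1⊥) ⊗ p0⊥)))
  [⊗]  ⊢ p0, ((p1 ⅋ p1⊥) ⊗ ((p1 ⅋ p1⊥) ⊗ p0⊥))
    [⅋]  ⊢ (p1 ⅋ p1⊥)
      [Ax]  ⊢ p1, p1⊥
    [⊗]  ⊢ p0, ((p1 ⅋ p1⊥) ⊗ p0⊥)
      [⅋]  ⊢ (p1 ⅋ p1⊥)
        [Ax]  ⊢ p1, p1⊥
      [Ax]  ⊢ p0, p0⊥
  [⊗]  ⊢ p0, ((p1 ⅋ p1⊥) ⊗ ((p1 ⅋ p1⊥) ⊗ p0⊥))
    [⅋]  ⊢ (p1 ⅋ p1⊥)
      [Ax]  ⊢ p1, p1⊥
    [⊗]  ⊢ p0, ((p1 ⅋ p1⊥) ⊗ p0⊥)
      [⅋]  ⊢ (p1 ⅋ p1⊥)
        [Ax]  ⊢ p1, p1⊥
      [Ax]  ⊢ p0, p0⊥

Result: YES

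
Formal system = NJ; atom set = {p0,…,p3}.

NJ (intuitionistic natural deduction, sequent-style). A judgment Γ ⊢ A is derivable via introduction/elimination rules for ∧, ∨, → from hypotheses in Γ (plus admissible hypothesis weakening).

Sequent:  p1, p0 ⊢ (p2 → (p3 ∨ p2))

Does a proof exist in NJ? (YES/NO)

Proof tree:
[Wk] p1, p0 ⊢ (p2 → (p3 ∨ p2))
  [Wk] p1 ⊢ (p2 → (p3 ∨ p2))
    [→I]  ⊢ (p2 → (p3 ∨ p2))
      [∨I₂] p2 ⊢ (p3 ∨ p2)
        [Ax] p2 ⊢ p2

Result: YES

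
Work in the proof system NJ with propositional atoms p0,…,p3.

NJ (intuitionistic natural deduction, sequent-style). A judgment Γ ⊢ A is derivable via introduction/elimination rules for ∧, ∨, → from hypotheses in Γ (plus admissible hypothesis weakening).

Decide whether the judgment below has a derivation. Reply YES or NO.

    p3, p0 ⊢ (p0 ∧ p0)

Proof tree:
[∧I] p3, p0 ⊢ (p0 ∧ p0)
  [Ax] p0 ⊢ p0
  [Wk] p0, p3, p3 ⊢ p0
    [Wk] p0, p3 ⊢ p0
      [Ax] p0 ⊢ p0

Result: YES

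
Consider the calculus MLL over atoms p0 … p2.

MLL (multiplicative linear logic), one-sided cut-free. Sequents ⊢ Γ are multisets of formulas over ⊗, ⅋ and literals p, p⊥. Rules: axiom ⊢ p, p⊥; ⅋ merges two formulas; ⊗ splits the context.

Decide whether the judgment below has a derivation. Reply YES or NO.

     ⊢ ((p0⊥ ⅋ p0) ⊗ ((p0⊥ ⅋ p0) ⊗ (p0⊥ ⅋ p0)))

Proof tree:
[⊗]  ⊢ ((p0⊥ ⅋ p0) ⊗ ((p0⊥ ⅋ p0) ⊗ (p0⊥ ⅋ p0)))
  [⅋]  ⊢ (p0⊥ ⅋ p0)
    [Ax]  ⊢ p0, p0⊥
  [⊗]  ⊢ ((p0⊥ ⅋ p0) ⊗ (p0⊥ ⅋ p0))
    [⅋]  ⊢ (p0⊥ ⅋ p0)
      [Ax]  ⊢ p0, p0⊥
    [⅋]  ⊢ (p0⊥ ⅋ p0)
      [Ax]  ⊢ p0, p0⊥

Result: YES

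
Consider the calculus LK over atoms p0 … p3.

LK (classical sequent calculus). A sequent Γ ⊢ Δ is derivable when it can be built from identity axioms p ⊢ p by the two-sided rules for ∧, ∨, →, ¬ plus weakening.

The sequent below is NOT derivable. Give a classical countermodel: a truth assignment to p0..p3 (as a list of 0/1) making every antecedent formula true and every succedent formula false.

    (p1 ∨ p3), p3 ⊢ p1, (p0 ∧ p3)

Search for a countermodel by truth-table:
  v=0000: Γ:[(p1 ∨ p3)=F, p3=F] Δ:[p1=F, (p0 ∧ p3)=F] refutes=False
  v=0001: Γ:[(p1 ∨ p3)=T, p3=T] Δ:[p1=F, (p0 ∧ p3)=F] refutes=True  ← countermodel

Result: [0, 0, 0, 1]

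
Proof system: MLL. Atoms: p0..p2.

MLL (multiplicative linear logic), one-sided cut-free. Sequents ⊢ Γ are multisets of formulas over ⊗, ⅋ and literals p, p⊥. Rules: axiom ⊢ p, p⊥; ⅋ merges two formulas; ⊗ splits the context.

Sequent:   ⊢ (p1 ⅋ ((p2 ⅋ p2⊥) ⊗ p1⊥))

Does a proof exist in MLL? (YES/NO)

Proof tree:
[⅋]  ⊢ (p1 ⅋ ((p2 ⅋ p2⊥) ⊗ p1⊥))
  [⊗]  ⊢ p1, ((p2 ⅋ p2⊥) ⊗ p1⊥)
    [⅋]  ⊢ (p2 ⅋ p2⊥)
      [Ax]  ⊢ p2, p2⊥
    [Ax]  ⊢ p1, p1⊥

Result: YES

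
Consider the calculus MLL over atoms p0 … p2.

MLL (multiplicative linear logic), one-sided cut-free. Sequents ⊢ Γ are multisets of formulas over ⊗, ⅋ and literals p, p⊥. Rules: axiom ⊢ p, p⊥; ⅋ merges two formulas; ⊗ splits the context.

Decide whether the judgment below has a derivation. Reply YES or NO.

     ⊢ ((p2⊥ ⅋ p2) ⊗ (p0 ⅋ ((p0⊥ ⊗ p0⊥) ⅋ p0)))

Derivation trace:
[⊗]  ⊢ ((p2⊥ ⅋ p2) ⊗ (p0 ⅋ ((p0⊥ ⊗ p0⊥) ⅋ p0)))
  [⅋]  ⊢ (p2⊥ ⅋ p2)
    [Ax]  ⊢ p2, p2⊥
  [⅋]  ⊢ (p0 ⅋ ((p0⊥ ⊗ p0⊥) ⅋ p0))
    [⅋]  ⊢ p0, ((p0⊥ ⊗ p0⊥) ⅋ p0)
      [⊗]  ⊢ p0, p0, (p0⊥ ⊗ p0⊥)
        [Ax]  ⊢ p0, p0⊥
        [Ax]  ⊢ p0, p0⊥

Result: YES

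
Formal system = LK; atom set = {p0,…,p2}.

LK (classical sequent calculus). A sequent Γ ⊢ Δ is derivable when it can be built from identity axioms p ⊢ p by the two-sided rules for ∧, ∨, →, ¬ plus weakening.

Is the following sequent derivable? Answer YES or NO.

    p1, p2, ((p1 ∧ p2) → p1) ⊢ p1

Proof tree:
[→L] p1, p2, ((p1 ∧ p2) → p1) ⊢ p1
  [∧R] p1, p2 ⊢ (p1 ∧ p2)
    [Ax] p1 ⊢ p1
    [Ax] p2 ⊢ p2
  [Ax] p1 ⊢ p1

Result: YES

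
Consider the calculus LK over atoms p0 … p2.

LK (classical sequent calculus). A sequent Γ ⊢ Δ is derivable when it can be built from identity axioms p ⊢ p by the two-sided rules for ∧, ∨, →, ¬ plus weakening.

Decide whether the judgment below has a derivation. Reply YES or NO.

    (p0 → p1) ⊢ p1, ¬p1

Derivation trace:
[→L] (p0 → p1) ⊢ p1, ¬p1
  [WR]  ⊢ p1, ¬p1, p0
    [¬R]  ⊢ p1, ¬p1
      [Ax] p1 ⊢ p1
  [Ax] p1 ⊢ p1

Result: YES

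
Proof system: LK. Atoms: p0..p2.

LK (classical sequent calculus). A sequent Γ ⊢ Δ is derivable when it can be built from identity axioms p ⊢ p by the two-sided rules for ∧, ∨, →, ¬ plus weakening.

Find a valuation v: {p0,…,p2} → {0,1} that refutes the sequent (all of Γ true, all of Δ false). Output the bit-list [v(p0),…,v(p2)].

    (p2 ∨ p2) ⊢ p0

Search for a countermodel by truth-table:
  v=000: Γ:[(p2 ∨ p2)=F] Δ:[p0=F] refutes=False
  v=001: Γ:[(p2 ∨ p2)=T] Δ:[p0=F] refutes=True  ← countermodel

Result: [0, 0, 1]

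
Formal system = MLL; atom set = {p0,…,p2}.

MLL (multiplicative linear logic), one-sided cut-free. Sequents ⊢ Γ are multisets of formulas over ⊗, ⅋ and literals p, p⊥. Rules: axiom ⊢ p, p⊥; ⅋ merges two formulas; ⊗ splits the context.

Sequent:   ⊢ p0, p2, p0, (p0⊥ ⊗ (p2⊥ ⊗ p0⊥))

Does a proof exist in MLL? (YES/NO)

Proof tree:
[⊗]  ⊢ p0, p2, p0, (p0⊥ ⊗ (p2⊥ ⊗ p0⊥))
  [Ax]  ⊢ p0, p0⊥
  [⊗]  ⊢ p2, p0, (p2⊥ ⊗ p0⊥)
    [Ax]  ⊢ p2, p2⊥
    [Ax]  ⊢ p0, p0⊥

Result: YES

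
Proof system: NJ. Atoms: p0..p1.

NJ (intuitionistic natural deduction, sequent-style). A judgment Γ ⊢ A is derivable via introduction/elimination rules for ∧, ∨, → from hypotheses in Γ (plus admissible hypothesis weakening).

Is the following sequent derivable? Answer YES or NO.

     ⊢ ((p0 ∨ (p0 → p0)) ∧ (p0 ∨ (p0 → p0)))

Derivation (root first):
[∧I]  ⊢ ((p0 ∨ (p0 → p0)) ∧ (p0 ∨ (p0 → p0)))
  [∨I₂]  ⊢ (p0 ∨ (p0 → p0))
    [→I]  ⊢ (p0 → p0)
      [Ax] p0 ⊢ p0
  [∨I₂]  ⊢ (p0 ∨ (p0 → p0))
    [→I]  ⊢ (p0 → p0)
      [Ax] p0 ⊢ p0

Result: YES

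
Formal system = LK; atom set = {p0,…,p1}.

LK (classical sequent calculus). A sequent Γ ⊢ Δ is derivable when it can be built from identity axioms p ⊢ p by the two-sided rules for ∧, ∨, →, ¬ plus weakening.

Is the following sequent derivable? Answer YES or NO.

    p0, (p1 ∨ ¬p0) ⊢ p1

Derivation trace:
[∨L] p0, (p1 ∨ ¬p0) ⊢ p1
  [Ax] p1 ⊢ p1
  [¬L] p0, ¬p0 ⊢ 
    [Ax] p0 ⊢ p0

Result: YES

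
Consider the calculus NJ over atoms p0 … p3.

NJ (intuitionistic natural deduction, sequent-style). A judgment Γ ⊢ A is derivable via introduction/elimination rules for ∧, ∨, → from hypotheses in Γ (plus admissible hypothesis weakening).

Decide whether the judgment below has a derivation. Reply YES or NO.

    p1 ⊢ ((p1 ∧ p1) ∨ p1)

Proof tree:
[∨I₁] p1 ⊢ ((p1 ∧ p1) ∨ p1)
  [∧I] p1 ⊢ (p1 ∧ p1)
    [Ax] p1 ⊢ p1
    [Ax] p1 ⊢ p1

Result: YES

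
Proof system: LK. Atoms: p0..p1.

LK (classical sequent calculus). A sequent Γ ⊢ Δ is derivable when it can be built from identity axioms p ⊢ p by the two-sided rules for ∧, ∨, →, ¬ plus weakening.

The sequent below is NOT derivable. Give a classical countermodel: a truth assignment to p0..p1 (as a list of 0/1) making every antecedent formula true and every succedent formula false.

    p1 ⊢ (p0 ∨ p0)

Truth-table refutation:
  v=00: Γ:[p1=F] Δ:[(p0 ∨ p0)=F] refutes=False
  v=01: Γ:[p1=T] Δ:[(p0 ∨ p0)=F] refutes=True  ← countermodel

Result: [0, 1]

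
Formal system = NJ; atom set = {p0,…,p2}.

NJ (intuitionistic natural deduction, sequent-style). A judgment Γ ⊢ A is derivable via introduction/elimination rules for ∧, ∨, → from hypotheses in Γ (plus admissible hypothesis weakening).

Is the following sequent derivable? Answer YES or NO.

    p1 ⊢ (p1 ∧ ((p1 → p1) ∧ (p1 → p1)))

Derivation (root first):
[∧I] p1 ⊢ (p1 ∧ ((p1 → p1) ∧ (p1 → p1)))
  [Ax] p1 ⊢ p1
  [∧I]  ⊢ ((p1 → p1) ∧ (p1 → p1))
    [→I]  ⊢ (p1 → p1)
      [Ax] p1 ⊢ p1
    [→I]  ⊢ (p1 → p1)
      [Ax] p1 ⊢ p1

Result: YES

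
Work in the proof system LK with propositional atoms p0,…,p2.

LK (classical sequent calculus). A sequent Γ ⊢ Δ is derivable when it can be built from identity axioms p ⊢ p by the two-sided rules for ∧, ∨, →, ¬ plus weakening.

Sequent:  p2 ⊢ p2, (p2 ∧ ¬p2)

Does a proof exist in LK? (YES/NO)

Derivation trace:
[∧R] p2 ⊢ p2, (p2 ∧ ¬p2)
  [Ax] p2 ⊢ p2
  [¬R]  ⊢ p2, ¬p2
    [Ax] p2 ⊢ p2

Result: YES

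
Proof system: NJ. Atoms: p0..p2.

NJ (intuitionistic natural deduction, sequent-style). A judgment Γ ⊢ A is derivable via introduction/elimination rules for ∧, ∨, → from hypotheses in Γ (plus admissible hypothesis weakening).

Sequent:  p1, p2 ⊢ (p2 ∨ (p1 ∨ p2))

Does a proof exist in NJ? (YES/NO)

Proof tree:
[∨I₂] p1, p2 ⊢ (p2 ∨ (p1 ∨ p2))
  [Wk] p1, p2 ⊢ (p1 ∨ p2)
    [∨I₁] p1 ⊢ (p1 ∨ p2)
      [Ax] p1 ⊢ p1

Result: YES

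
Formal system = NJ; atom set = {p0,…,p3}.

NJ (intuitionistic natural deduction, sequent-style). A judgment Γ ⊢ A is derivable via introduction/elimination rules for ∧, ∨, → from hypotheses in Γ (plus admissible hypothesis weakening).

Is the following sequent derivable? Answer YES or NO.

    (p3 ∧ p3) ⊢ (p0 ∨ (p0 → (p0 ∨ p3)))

Derivation (root first):
[Wk] (p3 ∧ p3) ⊢ (p0 ∨ (p0 → (p0 ∨ p3)))
  [∨I₂]  ⊢ (p0 ∨ (p0 → (p0 ∨ p3)))
    [→I]  ⊢ (p0 → (p0 ∨ p3))
      [∨I₁] p0 ⊢ (p0 ∨ p3)
        [Ax] p0 ⊢ p0

Result: YES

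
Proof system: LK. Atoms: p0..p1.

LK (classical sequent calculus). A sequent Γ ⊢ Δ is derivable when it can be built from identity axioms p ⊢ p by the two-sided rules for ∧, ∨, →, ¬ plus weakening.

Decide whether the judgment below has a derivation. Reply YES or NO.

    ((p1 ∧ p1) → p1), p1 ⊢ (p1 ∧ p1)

Derivation (root first):
[∧R] ((p1 ∧ p1) → p1), p1 ⊢ (p1 ∧ p1)
  [→L] p1, ((p1 ∧ p1) → p1) ⊢ p1
    [∧R] p1 ⊢ (p1 ∧ p1)
      [Ax] p1 ⊢ p1
      [Ax] p1 ⊢ p1
    [Ax] p1 ⊢ p1
  [Ax] p1 ⊢ p1

Result: YES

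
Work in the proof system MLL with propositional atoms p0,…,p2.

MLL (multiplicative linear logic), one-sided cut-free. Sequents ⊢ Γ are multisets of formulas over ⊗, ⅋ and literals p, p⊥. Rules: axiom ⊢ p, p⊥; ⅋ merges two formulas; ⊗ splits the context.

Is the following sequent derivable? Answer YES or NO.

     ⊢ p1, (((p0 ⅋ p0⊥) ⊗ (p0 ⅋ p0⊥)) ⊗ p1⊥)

Derivation (root first):
[⊗]  ⊢ p1, (((p0 ⅋ p0⊥) ⊗ (p0 ⅋ p0⊥)) ⊗ p1⊥)
  [⊗]  ⊢ ((p0 ⅋ p0⊥) ⊗ (p0 ⅋ p0⊥))
    [⅋]  ⊢ (p0 ⅋ p0⊥)
      [Ax]  ⊢ p0, p0⊥
    [⅋]  ⊢ (p0 ⅋ p0⊥)
      [Ax]  ⊢ p0, p0⊥
  [Ax]  ⊢ p1, p1⊥

Result: YES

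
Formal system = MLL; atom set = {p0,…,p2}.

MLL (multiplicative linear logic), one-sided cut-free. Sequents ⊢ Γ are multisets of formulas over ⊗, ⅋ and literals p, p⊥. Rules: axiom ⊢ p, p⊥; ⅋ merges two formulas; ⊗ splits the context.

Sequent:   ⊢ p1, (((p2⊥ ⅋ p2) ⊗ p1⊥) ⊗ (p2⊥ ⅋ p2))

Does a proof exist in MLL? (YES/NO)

Proof tree:
[⊗]  ⊢ p1, (((p2⊥ ⅋ p2) ⊗ p1⊥) ⊗ (p2⊥ ⅋ p2))
  [⊗]  ⊢ p1, ((p2⊥ ⅋ p2) ⊗ p1⊥)
    [⅋]  ⊢ (p2⊥ ⅋ p2)
      [Ax]  ⊢ p2, p2⊥
    [Ax]  ⊢ p1, p1⊥
  [⅋]  ⊢ (p2⊥ ⅋ p2)
    [Ax]  ⊢ p2, p2⊥

Result: YES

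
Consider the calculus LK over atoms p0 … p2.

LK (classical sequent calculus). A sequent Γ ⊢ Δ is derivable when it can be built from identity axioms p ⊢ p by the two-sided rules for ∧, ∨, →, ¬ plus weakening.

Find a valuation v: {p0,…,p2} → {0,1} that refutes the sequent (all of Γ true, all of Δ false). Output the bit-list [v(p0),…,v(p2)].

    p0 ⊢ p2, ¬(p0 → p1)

Truth-table refutation:
  v=000: Γ:[p0=F] Δ:[p2=F, ¬(p0 → p1)=F] refutes=False
  v=001: Γ:[p0=F] Δ:[p2=T, ¬(p0 → p1)=F] refutes=False
  v=010: Γ:[p0=F] Δ:[p2=F, ¬(p0 → p1)=F] refutes=False
  v=011: Γ:[p0=F] Δ:[p2=T, ¬(p0 → p1)=F] refutes=False
  v=100: Γ:[p0=T] Δ:[p2=F, ¬(p0 → p1)=T] refutes=False
  v=101: Γ:[p0=T] Δ:[p2=T, ¬(p0 → p1)=T] refutes=False
  v=110: Γ:[p0=T] Δ:[p2=F, ¬(p0 → p1)=F] refutes=True  ← countermodel

Result: [1, 1, 0]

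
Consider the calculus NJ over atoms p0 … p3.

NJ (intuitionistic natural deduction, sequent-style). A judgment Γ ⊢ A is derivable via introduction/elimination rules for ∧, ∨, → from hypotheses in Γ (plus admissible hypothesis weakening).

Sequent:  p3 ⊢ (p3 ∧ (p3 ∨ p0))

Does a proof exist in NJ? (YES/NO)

Proof tree:
[∧I] p3 ⊢ (p3 ∧ (p3 ∨ p0))
  [Ax] p3 ⊢ p3
  [∨I₁] p3 ⊢ (p3 ∨ p0)
    [Ax] p3 ⊢ p3

Result: YES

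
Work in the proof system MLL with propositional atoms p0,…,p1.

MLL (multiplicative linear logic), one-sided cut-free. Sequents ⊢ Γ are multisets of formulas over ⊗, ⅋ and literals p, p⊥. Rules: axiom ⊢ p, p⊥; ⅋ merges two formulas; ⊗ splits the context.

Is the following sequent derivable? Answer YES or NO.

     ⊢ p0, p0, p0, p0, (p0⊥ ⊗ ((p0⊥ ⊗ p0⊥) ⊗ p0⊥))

Derivation trace:
[⊗]  ⊢ p0, p0, p0, p0, (p0⊥ ⊗ ((p0⊥ ⊗ p0⊥) ⊗ p0⊥))
  [Ax]  ⊢ p0, p0⊥
  [⊗]  ⊢ p0, p0, p0, ((p0⊥ ⊗ p0⊥) ⊗ p0⊥)
    [⊗]  ⊢ p0, p0, (p0⊥ ⊗ p0⊥)
      [Ax]  ⊢ p0, p0⊥
      [Ax]  ⊢ p0, p0⊥
    [Ax]  ⊢ p0, p0⊥

Result: YES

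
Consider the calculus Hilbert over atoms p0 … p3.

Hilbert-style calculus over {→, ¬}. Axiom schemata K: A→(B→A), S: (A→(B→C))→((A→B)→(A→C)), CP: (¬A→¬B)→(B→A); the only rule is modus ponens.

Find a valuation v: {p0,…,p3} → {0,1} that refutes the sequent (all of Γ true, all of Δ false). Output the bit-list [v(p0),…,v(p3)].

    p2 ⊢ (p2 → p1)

Enumerate valuations to refute Γ ⊢ Δ:
  v=0000: Γ:[p2=F] Δ:[(p2 → p1)=T] refutes=False
  v=0001: Γ:[p2=F] Δ:[(p2 → p1)=T] refutes=False
  v=0010: Γ:[p2=T] Δ:[(p2 → p1)=F] refutes=True  ← countermodel

Result: [0, 0, 1, 0]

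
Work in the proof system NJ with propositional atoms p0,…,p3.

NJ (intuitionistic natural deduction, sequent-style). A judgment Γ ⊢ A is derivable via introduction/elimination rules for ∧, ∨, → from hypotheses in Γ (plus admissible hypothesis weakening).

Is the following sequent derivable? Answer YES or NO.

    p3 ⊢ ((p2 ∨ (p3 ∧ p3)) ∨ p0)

Derivation trace:
[∨I₁] p3 ⊢ ((p2 ∨ (p3 ∧ p3)) ∨ p0)
  [∨I₂] p3 ⊢ (p2 ∨ (p3 ∧ p3))
    [∧I] p3 ⊢ (p3 ∧ p3)
      [Ax] p3 ⊢ p3
      [Ax] p3 ⊢ p3

Result: YES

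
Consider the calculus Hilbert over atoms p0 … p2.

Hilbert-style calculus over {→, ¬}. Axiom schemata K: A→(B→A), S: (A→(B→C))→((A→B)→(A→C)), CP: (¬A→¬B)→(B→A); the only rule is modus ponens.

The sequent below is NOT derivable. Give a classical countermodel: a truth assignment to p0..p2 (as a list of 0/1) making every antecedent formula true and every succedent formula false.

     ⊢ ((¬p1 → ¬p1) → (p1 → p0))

Enumerate valuations to refute Γ ⊢ Δ:
  v=000: Γ:[] Δ:[((¬p1 → ¬p1) → (p1 → p0))=T] refutes=False
  v=001: Γ:[] Δ:[((¬p1 → ¬p1) → (p1 → p0))=T] refutes=False
  v=010: Γ:[] Δ:[((¬p1 → ¬p1) → (p1 → p0))=F] refutes=True  ← countermodel

Result: [0, 1, 0]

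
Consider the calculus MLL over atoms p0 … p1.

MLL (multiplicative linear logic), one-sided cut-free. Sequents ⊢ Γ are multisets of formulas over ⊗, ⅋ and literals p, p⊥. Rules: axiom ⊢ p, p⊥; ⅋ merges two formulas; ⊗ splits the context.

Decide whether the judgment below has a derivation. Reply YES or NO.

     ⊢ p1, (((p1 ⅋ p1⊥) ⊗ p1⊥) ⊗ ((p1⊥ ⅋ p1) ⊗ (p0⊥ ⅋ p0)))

Derivation (root first):
[⊗]  ⊢ p1, (((p1 ⅋ p1⊥) ⊗ p1⊥) ⊗ ((p1⊥ ⅋ p1) ⊗ (p0⊥ ⅋ p0)))
  [⊗]  ⊢ p1, ((p1 ⅋ p1⊥) ⊗ p1⊥)
    [⅋]  ⊢ (p1 ⅋ p1⊥)
      [Ax]  ⊢ p1, p1⊥
    [Ax]  ⊢ p1, p1⊥
  [⊗]  ⊢ ((p1⊥ ⅋ p1) ⊗ (p0⊥ ⅋ p0))
    [⅋]  ⊢ (p1⊥ ⅋ p1)
      [Ax]  ⊢ p1, p1⊥
    [⅋]  ⊢ (p0⊥ ⅋ p0)
      [Ax]  ⊢ p0, p0⊥

Result: YES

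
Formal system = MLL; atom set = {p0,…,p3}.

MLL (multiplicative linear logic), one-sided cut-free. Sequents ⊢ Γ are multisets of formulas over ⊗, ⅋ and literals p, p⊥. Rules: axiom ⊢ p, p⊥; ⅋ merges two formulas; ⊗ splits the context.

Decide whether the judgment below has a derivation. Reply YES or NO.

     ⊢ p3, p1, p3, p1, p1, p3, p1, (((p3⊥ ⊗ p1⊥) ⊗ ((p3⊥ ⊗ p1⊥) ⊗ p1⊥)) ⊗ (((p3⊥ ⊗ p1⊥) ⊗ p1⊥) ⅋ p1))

Derivation trace:
[⊗]  ⊢ p3, p1, p3, p1, p1, p3, p1, (((p3⊥ ⊗ p1⊥) ⊗ ((p3⊥ ⊗ p1⊥) ⊗ p1⊥)) ⊗ (((p3⊥ ⊗ p1⊥) ⊗ p1⊥) ⅋ p1))
  [⊗]  ⊢ p3, p1, p3, p1, p1, ((p3⊥ ⊗ p1⊥) ⊗ ((p3⊥ ⊗ p1⊥) ⊗ p1⊥))
    [⊗]  ⊢ p3, p1, (p3⊥ ⊗ p1⊥)
      [Ax]  ⊢ p3, p3⊥
      [Ax]  ⊢ p1, p1⊥
    [⊗]  ⊢ p3, p1, p1, ((p3⊥ ⊗ p1⊥) ⊗ p1⊥)
      [⊗]  ⊢ p3, p1, (p3⊥ ⊗ p1⊥)
        [Ax]  ⊢ p3, p3⊥
        [Ax]  ⊢ p1, p1⊥
      [Ax]  ⊢ p1, p1⊥
  [⅋]  ⊢ p3, p1, (((p3⊥ ⊗ p1⊥) ⊗ p1⊥) ⅋ p1)
    [⊗]  ⊢ p3, p1, p1, ((p3⊥ ⊗ p1⊥) ⊗ p1⊥)
      [⊗]  ⊢ p3, p1, (p3⊥ ⊗ p1⊥)
        [Ax]  ⊢ p3, p3⊥
        [Ax]  ⊢ p1, p1⊥
      [Ax]  ⊢ p1, p1⊥

Result: YES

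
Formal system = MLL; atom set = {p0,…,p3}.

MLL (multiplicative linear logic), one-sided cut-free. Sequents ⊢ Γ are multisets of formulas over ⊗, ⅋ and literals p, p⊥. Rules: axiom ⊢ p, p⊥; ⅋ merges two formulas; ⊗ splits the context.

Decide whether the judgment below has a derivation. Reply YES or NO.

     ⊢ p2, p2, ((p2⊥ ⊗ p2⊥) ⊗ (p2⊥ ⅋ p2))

Derivation trace:
[⊗]  ⊢ p2, p2, ((p2⊥ ⊗ p2⊥) ⊗ (p2⊥ ⅋ p2))
  [⊗]  ⊢ p2, p2, (p2⊥ ⊗ p2⊥)
    [Ax]  ⊢ p2, p2⊥
    [Ax]  ⊢ p2, p2⊥
  [⅋]  ⊢ (p2⊥ ⅋ p2)
    [Ax]  ⊢ p2, p2⊥

Result: YES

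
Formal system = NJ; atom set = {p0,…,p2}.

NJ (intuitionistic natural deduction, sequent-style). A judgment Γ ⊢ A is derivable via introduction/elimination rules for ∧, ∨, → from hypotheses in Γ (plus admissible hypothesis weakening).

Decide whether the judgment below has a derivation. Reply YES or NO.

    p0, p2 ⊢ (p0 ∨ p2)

Proof tree:
[Wk] p0, p2 ⊢ (p0 ∨ p2)
  [∨I₁] p0 ⊢ (p0 ∨ p2)
    [Ax] p0 ⊢ p0

Result: YES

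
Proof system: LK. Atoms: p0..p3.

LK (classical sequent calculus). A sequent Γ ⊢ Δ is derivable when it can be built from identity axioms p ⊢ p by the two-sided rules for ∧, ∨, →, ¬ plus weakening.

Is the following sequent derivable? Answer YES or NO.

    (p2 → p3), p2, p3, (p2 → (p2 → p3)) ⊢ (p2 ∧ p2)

Derivation trace:
[∧R] (p2 → p3), p2, p3, (p2 → (p2 → p3)) ⊢ (p2 ∧ p2)
  [Ax] p2 ⊢ p2
  [→L] (p2 → p3), p2, p3, (p2 → (p2 → p3)) ⊢ p2
    [→L] p2, p3, (p2 → p3) ⊢ p2
      [WL] p2, p3 ⊢ p2
        [Ax] p2 ⊢ p2
      [WL] p2, p3 ⊢ p2
        [Ax] p2 ⊢ p2
    [→L] p2, p3, (p2 → p3) ⊢ p2
      [WL] p2, p3 ⊢ p2
        [Ax] p2 ⊢ p2
      [WL] p2, p3 ⊢ p2
        [Ax] p2 ⊢ p2

Result: YES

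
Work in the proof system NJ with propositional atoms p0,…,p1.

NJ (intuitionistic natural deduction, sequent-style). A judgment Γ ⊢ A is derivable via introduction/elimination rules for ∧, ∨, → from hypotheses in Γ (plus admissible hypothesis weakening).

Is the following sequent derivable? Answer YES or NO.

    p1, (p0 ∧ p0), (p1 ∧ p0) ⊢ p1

Derivation (root first):
[Wk] p1, (p0 ∧ p0), (p1 ∧ p0) ⊢ p1
  [Wk] p1, (p0 ∧ p0) ⊢ p1
    [Ax] p1 ⊢ p1

Result: YES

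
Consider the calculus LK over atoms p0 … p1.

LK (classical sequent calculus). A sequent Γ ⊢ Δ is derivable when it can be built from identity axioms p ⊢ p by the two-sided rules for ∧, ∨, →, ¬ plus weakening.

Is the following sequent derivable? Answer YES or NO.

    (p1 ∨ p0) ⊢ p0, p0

Truth-table refutation:
  v=00: Γ:[(p1 ∨ p0)=F] Δ:[p0=F, p0=F] refutes=False
  v=01: Γ:[(p1 ∨ p0)=T] Δ:[p0=F, p0=F] refutes=True  ← countermodel

Result: NO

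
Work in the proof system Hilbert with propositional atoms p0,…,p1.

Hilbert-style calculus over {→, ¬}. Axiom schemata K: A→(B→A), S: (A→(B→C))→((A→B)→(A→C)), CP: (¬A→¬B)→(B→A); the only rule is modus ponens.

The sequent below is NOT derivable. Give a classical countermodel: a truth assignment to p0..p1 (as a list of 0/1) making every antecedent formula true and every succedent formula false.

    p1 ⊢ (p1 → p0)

Search for a countermodel by truth-table:
  v=00: Γ:[p1=F] Δ:[(p1 → p0)=T] refutes=False
  v=01: Γ:[p1=T] Δ:[(p1 → p0)=F] refutes=True  ← countermodel

Result: [0, 1]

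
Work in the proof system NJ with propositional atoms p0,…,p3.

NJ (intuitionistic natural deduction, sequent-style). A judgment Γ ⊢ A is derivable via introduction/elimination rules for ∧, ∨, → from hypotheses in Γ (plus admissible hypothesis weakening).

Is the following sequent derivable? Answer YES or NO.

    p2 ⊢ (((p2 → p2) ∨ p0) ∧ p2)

Derivation (root first):
[∧I] p2 ⊢ (((p2 → p2) ∨ p0) ∧ p2)
  [∨I₁]  ⊢ ((p2 → p2) ∨ p0)
    [→I]  ⊢ (p2 → p2)
      [Ax] p2 ⊢ p2
  [Ax] p2 ⊢ p2

Result: YES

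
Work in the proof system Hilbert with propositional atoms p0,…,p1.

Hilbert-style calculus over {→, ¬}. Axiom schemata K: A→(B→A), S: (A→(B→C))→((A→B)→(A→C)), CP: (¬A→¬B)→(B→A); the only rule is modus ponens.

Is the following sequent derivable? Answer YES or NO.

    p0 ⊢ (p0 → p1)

Truth-table refutation:
  v=00: Γ:[p0=F] Δ:[(p0 → p1)=T] refutes=False
  v=01: Γ:[p0=F] Δ:[(p0 → p1)=T] refutes=False
  v=10: Γ:[p0=T] Δ:[(p0 → p1)=F] refutes=True  ← countermodel

Result: NO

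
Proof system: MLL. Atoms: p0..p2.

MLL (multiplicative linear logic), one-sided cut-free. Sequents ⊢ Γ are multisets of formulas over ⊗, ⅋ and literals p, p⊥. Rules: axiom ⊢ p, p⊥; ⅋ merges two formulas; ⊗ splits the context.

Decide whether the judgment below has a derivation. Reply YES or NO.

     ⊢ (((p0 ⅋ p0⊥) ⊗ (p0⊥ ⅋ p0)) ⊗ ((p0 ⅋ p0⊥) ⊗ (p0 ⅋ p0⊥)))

Derivation (root first):
[⊗]  ⊢ (((p0 ⅋ p0⊥) ⊗ (p0⊥ ⅋ p0)) ⊗ ((p0 ⅋ p0⊥) ⊗ (p0 ⅋ p0⊥)))
  [⊗]  ⊢ ((p0 ⅋ p0⊥) ⊗ (p0⊥ ⅋ p0))
    [⅋]  ⊢ (p0 ⅋ p0⊥)
      [Ax]  ⊢ p0, p0⊥
    [⅋]  ⊢ (p0⊥ ⅋ p0)
      [Ax]  ⊢ p0, p0⊥
  [⊗]  ⊢ ((p0 ⅋ p0⊥) ⊗ (p0 ⅋ p0⊥))
    [⅋]  ⊢ (p0 ⅋ p0⊥)
      [Ax]  ⊢ p0, p0⊥
    [⅋]  ⊢ (p0 ⅋ p0⊥)
      [Ax]  ⊢ p0, p0⊥

Result: YES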